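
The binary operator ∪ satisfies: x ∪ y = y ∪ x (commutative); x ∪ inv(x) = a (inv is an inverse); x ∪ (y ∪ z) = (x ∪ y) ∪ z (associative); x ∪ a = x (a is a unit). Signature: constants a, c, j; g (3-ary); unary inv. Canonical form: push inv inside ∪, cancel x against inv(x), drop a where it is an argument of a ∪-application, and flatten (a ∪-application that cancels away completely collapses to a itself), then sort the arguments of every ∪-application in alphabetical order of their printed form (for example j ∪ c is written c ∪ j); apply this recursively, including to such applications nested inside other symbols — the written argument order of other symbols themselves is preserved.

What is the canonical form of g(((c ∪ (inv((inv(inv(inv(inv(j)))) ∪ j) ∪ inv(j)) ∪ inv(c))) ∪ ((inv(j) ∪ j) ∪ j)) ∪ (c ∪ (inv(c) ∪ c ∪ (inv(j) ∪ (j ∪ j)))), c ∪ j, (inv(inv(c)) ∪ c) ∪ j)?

Answer: g(c ∪ j, c ∪ j, c ∪ c ∪ j)

Derivation:
Work inside:  ((c ∪ (inv((inv(inv(inv(inv(j)))) ∪ j) ∪ inv(j)) ∪ inv(c))) ∪ ((inv(j) ∪ j) ∪ j)) ∪ (c ∪ (inv(c) ∪ c ∪ (inv(j) ∪ (j ∪ j))))
Push inv inside:  distribute inv over ∪ and collapse double inv
Collect terms:  c ∪ j
Rebuild:  g(c ∪ j, c ∪ j, c ∪ c ∪ j)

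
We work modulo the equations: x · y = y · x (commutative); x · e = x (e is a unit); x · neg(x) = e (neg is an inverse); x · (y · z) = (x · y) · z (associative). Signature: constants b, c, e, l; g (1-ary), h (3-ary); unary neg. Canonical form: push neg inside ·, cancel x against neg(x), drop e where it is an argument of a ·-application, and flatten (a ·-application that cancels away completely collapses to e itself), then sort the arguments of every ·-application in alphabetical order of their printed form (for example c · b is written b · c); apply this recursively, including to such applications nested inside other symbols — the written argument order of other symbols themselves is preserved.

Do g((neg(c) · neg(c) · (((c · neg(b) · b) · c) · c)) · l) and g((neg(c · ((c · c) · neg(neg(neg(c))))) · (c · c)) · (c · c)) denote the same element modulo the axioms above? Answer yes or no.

Answer: no — g(c · l) vs g(c · c)

Derivation:
Left:  g((neg(c) · neg(c) · (((c · neg(b) · b) · c) · c)) · l)
  Descend into:  (neg(c) · neg(c) · (((c · neg(b) · b) · c) · c)) · l
  Cancel:  b cancels
  Collect terms:  c · l
  Reassemble:  g(c · l)
Right:  g((neg(c · ((c · c) · neg(neg(neg(c))))) · (c · c)) · (c · c))
  Focus inside:  (neg(c · ((c · c) · neg(neg(neg(c))))) · (c · c)) · (c · c)
  Push neg inside:  distribute neg over · and collapse double neg
  Combine occurrences:  c · c
  Rebuild:  g(c · c)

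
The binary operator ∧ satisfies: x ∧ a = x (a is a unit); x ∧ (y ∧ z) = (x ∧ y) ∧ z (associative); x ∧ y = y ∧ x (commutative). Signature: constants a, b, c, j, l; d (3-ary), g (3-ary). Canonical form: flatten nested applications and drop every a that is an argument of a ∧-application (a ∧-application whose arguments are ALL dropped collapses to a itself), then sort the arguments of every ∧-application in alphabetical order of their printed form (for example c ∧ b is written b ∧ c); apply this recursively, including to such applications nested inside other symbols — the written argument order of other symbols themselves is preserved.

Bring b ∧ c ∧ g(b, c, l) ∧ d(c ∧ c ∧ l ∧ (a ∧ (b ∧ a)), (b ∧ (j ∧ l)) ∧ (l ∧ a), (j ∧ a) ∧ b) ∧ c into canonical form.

Answer: b ∧ c ∧ c ∧ d(b ∧ c ∧ c ∧ l, b ∧ j ∧ l ∧ l, b ∧ j) ∧ g(b, c, l)

Derivation:
Canonicalize subterm:  d(c ∧ c ∧ l ∧ (a ∧ (b ∧ a)), (b ∧ (j ∧ l)) ∧ (l ∧ a), (j ∧ a) ∧ b)  →  d(b ∧ c ∧ c ∧ l, b ∧ j ∧ l ∧ l, b ∧ j)
Sort:  b ∧ c ∧ c ∧ d(b ∧ c ∧ c ∧ l, b ∧ j ∧ l ∧ l, b ∧ j) ∧ g(b, c, l)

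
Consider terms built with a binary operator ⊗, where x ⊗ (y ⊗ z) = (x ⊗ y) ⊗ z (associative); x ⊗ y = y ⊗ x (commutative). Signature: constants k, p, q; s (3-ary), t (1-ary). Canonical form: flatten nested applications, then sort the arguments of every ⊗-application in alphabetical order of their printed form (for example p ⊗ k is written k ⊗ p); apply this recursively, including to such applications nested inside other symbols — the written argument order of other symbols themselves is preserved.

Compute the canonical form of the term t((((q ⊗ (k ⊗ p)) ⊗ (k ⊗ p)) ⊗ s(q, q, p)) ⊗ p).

Answer: t(k ⊗ k ⊗ p ⊗ p ⊗ p ⊗ q ⊗ s(q, q, p))

Derivation:
Focus inside:  (((q ⊗ (k ⊗ p)) ⊗ (k ⊗ p)) ⊗ s(q, q, p)) ⊗ p
Flatten:  q ⊗ k ⊗ p ⊗ k ⊗ p ⊗ s(q, q, p) ⊗ p
Sort arguments:  k ⊗ k ⊗ p ⊗ p ⊗ p ⊗ q ⊗ s(q, q, p)
Reassemble:  t(k ⊗ k ⊗ p ⊗ p ⊗ p ⊗ q ⊗ s(q, q, p))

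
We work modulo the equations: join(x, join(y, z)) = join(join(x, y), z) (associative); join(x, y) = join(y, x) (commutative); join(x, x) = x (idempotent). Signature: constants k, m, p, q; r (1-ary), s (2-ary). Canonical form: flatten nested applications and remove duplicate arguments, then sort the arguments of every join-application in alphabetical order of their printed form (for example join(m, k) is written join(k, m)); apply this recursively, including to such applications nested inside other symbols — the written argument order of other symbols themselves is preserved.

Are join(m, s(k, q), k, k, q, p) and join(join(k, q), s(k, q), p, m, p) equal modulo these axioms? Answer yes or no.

Answer: yes — both canonical forms are join(k, m, p, q, s(k, q))

Derivation:
Left:  join(m, s(k, q), k, k, q, p)
  Drop duplicates:  drop duplicate k
  Sort:  join(k, m, p, q, s(k, q))
Right:  join(join(k, q), s(k, q), p, m, p)
  Merge nested applications:  join(k, q, s(k, q), p, m, p)
  Idempotence:  drop duplicate p
  Sort:  join(k, m, p, q, s(k, q))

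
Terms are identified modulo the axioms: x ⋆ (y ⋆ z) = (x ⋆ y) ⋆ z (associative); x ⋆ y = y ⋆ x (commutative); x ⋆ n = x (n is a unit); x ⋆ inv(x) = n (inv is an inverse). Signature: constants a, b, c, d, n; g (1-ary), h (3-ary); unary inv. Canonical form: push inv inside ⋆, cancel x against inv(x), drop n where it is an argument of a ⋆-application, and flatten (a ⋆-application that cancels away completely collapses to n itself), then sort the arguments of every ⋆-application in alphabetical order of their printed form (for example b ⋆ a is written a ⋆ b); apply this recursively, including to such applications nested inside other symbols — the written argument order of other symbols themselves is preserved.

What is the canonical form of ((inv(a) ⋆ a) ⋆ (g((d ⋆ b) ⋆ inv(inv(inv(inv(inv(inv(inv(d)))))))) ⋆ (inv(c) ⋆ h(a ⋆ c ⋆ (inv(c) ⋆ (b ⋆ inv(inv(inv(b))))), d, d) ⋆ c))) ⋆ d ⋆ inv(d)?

Push inv inside:  distribute inv over ⋆ and collapse double inv
Cancel inverse pairs:  a cancels; c cancels; d cancels
Collect terms:  g(b) ⋆ h(a, d, d)

Answer: g(b) ⋆ h(a, d, d)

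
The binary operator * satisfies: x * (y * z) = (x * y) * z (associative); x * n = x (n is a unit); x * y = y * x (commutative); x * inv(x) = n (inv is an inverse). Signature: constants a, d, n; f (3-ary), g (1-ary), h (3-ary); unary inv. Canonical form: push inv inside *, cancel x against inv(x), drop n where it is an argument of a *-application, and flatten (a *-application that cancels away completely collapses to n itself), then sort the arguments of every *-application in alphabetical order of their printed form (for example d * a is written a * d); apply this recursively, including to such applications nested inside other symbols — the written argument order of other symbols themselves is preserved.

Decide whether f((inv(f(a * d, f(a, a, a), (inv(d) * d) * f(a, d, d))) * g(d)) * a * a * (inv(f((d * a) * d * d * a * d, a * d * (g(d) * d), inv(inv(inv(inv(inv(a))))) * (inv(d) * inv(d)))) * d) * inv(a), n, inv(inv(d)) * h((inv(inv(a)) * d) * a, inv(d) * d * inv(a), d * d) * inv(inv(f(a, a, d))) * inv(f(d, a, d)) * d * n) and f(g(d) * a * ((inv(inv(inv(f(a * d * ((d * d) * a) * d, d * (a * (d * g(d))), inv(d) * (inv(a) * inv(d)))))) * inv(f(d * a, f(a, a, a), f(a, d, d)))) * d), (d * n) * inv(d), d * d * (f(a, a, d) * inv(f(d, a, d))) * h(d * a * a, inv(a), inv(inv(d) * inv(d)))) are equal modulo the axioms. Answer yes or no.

Left:  f((inv(f(a * d, f(a, a, a), (inv(d) * d) * f(a, d, d))) * g(d)) * a * a * (inv(f((d * a) * d * d * a * d, a * d * (g(d) * d), inv(inv(inv(inv(inv(a))))) * (inv(d) * inv(d)))) * d) * inv(a), n, inv(inv(d)) * h((inv(inv(a)) * d) * a, inv(d) * d * inv(a), d * d) * inv(inv(f(a, a, d))) * inv(f(d, a, d)) * d * n)
  Work inside:  (inv(f(a * d, f(a, a, a), (inv(d) * d) * f(a, d, d))) * g(d)) * a * a * (inv(f((d * a) * d * d * a * d, a * d * (g(d) * d), inv(inv(inv(inv(inv(a))))) * (inv(d) * inv(d)))) * d) * inv(a)
  Push inv inside:  distribute inv over * and collapse double inv
  Collect:  inv(f(a * d, f(a, a, a), f(a, d, d))) * g(d) * a * inv(f(a * a * d * d * d * d, a * d * d * g(d), inv(a) * inv(d) * inv(d))) * d
  Order the arguments:  a * d * g(d) * inv(f(a * a * d * d * d * d, a * d * d * g(d), inv(a) * inv(d) * inv(d))) * inv(f(a * d, f(a, a, a), f(a, d, d)))
  Rebuild:  f(a * d * g(d) * inv(f(a * a * d * d * d * d, a * d * d * g(d), inv(a) * inv(d) * inv(d))) * inv(f(a * d, f(a, a, a), f(a, d, d))), n, d * d * f(a, a, d) * h(a * a * d, inv(a), d * d) * inv(f(d, a, d)))
Right:  f(g(d) * a * ((inv(inv(inv(f(a * d * ((d * d) * a) * d, d * (a * (d * g(d))), inv(d) * (inv(a) * inv(d)))))) * inv(f(d * a, f(a, a, a), f(a, d, d)))) * d), (d * n) * inv(d), d * d * (f(a, a, d) * inv(f(d, a, d))) * h(d * a * a, inv(a), inv(inv(d) * inv(d))))
  Focus inside:  g(d) * a * ((inv(inv(inv(f(a * d * ((d * d) * a) * d, d * (a * (d * g(d))), inv(d) * (inv(a) * inv(d)))))) * inv(f(d * a, f(a, a, a), f(a, d, d)))) * d)
  Push inv inside:  distribute inv over * and collapse double inv
  Collect terms:  g(d) * a * inv(f(a * a * d * d * d * d, a * d * d * g(d), inv(a) * inv(d) * inv(d))) * inv(f(a * d, f(a, a, a), f(a, d, d))) * d
  Sort:  a * d * g(d) * inv(f(a * a * d * d * d * d, a * d * d * g(d), inv(a) * inv(d) * inv(d))) * inv(f(a * d, f(a, a, a), f(a, d, d)))
  Reassemble:  f(a * d * g(d) * inv(f(a * a * d * d * d * d, a * d * d * g(d), inv(a) * inv(d) * inv(d))) * inv(f(a * d, f(a, a, a), f(a, d, d))), n, d * d * f(a, a, d) * h(a * a * d, inv(a), d * d) * inv(f(d, a, d)))

Answer: yes — both canonical forms are f(a * d * g(d) * inv(f(a * a * d * d * d * d, a * d * d * g(d), inv(a) * inv(d) * inv(d))) * inv(f(a * d, f(a, a, a), f(a, d, d))), n, d * d * f(a, a, d) * h(a * a * d, inv(a), d * d) * inv(f(d, a, d)))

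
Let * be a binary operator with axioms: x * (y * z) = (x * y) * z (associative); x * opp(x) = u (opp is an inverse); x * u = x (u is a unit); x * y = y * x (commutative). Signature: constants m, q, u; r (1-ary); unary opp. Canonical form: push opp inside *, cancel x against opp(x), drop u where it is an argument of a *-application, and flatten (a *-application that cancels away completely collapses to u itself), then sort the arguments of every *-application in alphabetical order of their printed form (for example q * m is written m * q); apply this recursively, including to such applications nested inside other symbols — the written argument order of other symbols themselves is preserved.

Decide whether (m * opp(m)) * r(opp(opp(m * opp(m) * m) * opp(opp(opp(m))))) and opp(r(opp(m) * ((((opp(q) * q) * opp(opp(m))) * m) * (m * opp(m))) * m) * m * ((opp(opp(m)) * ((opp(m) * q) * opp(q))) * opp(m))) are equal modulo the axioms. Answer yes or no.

Left:  (m * opp(m)) * r(opp(opp(m * opp(m) * m) * opp(opp(opp(m)))))
  Push opp inside:  distribute opp over * and collapse double opp
  Inverses cancel:  m cancels
  Collect terms:  r(m * m)
Right:  opp(r(opp(m) * ((((opp(q) * q) * opp(opp(m))) * m) * (m * opp(m))) * m) * m * ((opp(opp(m)) * ((opp(m) * q) * opp(q))) * opp(m)))
  Push opp inside:  distribute opp over * and collapse double opp
  Inverses cancel:  m cancels; q cancels
  Collect terms:  opp(r(m * m))

Answer: no — r(m * m) vs opp(r(m * m))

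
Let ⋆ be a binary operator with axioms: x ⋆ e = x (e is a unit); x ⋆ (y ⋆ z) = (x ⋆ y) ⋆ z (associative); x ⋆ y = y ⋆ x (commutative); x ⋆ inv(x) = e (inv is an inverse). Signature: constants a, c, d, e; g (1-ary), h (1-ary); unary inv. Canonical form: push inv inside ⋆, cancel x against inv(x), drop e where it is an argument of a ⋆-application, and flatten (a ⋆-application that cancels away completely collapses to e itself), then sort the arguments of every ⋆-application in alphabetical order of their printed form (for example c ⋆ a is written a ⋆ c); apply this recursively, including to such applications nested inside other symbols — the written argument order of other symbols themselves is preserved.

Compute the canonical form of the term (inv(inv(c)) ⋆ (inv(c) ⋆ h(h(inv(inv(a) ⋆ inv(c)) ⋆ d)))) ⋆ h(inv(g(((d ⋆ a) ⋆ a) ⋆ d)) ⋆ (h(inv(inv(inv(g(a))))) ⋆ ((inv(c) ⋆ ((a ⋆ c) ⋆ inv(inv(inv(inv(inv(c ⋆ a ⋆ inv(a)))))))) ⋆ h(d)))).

Answer: h(a ⋆ h(d) ⋆ h(inv(g(a))) ⋆ inv(c) ⋆ inv(g(a ⋆ a ⋆ d ⋆ d))) ⋆ h(h(a ⋆ c ⋆ d))

Derivation:
Push inv inside:  distribute inv over ⋆ and collapse double inv
Inverses cancel:  c cancels
Collect:  h(h(a ⋆ c ⋆ d)) ⋆ h(a ⋆ h(d) ⋆ h(inv(g(a))) ⋆ inv(c) ⋆ inv(g(a ⋆ a ⋆ d ⋆ d)))
Order the arguments:  h(a ⋆ h(d) ⋆ h(inv(g(a))) ⋆ inv(c) ⋆ inv(g(a ⋆ a ⋆ d ⋆ d))) ⋆ h(h(a ⋆ c ⋆ d))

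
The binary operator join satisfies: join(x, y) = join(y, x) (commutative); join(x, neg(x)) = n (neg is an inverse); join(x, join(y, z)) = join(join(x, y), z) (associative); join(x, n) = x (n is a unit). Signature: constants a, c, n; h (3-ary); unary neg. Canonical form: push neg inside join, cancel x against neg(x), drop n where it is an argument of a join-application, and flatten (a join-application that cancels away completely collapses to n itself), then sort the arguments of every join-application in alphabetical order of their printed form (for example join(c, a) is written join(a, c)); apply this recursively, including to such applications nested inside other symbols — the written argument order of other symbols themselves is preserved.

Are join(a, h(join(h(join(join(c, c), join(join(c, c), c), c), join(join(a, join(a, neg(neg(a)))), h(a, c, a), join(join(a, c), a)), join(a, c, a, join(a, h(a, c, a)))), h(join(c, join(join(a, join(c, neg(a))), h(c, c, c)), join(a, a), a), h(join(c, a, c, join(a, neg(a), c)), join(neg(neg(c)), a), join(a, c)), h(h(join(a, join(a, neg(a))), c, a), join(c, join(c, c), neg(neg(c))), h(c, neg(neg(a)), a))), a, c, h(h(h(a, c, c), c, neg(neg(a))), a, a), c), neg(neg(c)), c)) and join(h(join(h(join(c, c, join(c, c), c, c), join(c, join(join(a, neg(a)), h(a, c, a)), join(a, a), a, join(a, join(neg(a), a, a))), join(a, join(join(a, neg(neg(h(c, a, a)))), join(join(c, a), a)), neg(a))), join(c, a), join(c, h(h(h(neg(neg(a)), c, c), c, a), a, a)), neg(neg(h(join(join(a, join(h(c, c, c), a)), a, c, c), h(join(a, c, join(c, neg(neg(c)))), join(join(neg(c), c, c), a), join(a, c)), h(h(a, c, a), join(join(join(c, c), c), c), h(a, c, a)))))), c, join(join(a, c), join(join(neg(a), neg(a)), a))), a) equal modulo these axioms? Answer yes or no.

Left:  join(a, h(join(h(join(join(c, c), join(join(c, c), c), c), join(join(a, join(a, neg(neg(a)))), h(a, c, a), join(join(a, c), a)), join(a, c, a, join(a, h(a, c, a)))), h(join(c, join(join(a, join(c, neg(a))), h(c, c, c)), join(a, a), a), h(join(c, a, c, join(a, neg(a), c)), join(neg(neg(c)), a), join(a, c)), h(h(join(a, join(a, neg(a))), c, a), join(c, join(c, c), neg(neg(c))), h(c, neg(neg(a)), a))), a, c, h(h(h(a, c, c), c, neg(neg(a))), a, a), c), neg(neg(c)), c))
  Push neg inside:  distribute neg over join and collapse double neg
  Collect terms:  join(a, h(join(a, c, c, h(h(h(a, c, c), c, a), a, a), h(join(a, a, a, c, c, h(c, c, c)), h(join(a, c, c, c), join(a, c), join(a, c)), h(h(a, c, a), join(c, c, c, c), h(c, a, a))), h(join(c, c, c, c, c, c), join(a, a, a, a, a, c, h(a, c, a)), join(a, a, a, c, h(a, c, a)))), c, c))
Right:  join(h(join(h(join(c, c, join(c, c), c, c), join(c, join(join(a, neg(a)), h(a, c, a)), join(a, a), a, join(a, join(neg(a), a, a))), join(a, join(join(a, neg(neg(h(c, a, a)))), join(join(c, a), a)), neg(a))), join(c, a), join(c, h(h(h(neg(neg(a)), c, c), c, a), a, a)), neg(neg(h(join(join(a, join(h(c, c, c), a)), a, c, c), h(join(a, c, join(c, neg(neg(c)))), join(join(neg(c), c, c), a), join(a, c)), h(h(a, c, a), join(join(join(c, c), c), c), h(a, c, a)))))), c, join(join(a, c), join(join(neg(a), neg(a)), a))), a)
  Push neg inside:  distribute neg over join and collapse double neg
  Combine occurrences:  join(h(join(a, c, c, h(h(h(a, c, c), c, a), a, a), h(join(a, a, a, c, c, h(c, c, c)), h(join(a, c, c, c), join(a, c), join(a, c)), h(h(a, c, a), join(c, c, c, c), h(a, c, a))), h(join(c, c, c, c, c, c), join(a, a, a, a, a, c, h(a, c, a)), join(a, a, a, c, h(c, a, a)))), c, c), a)
  Sort arguments:  join(a, h(join(a, c, c, h(h(h(a, c, c), c, a), a, a), h(join(a, a, a, c, c, h(c, c, c)), h(join(a, c, c, c), join(a, c), join(a, c)), h(h(a, c, a), join(c, c, c, c), h(a, c, a))), h(join(c, c, c, c, c, c), join(a, a, a, a, a, c, h(a, c, a)), join(a, a, a, c, h(c, a, a)))), c, c))

Answer: no — join(a, h(join(a, c, c, h(h(h(a, c, c), c, a), a, a), h(join(a, a, a, c, c, h(c, c, c)), h(join(a, c, c, c), join(a, c), join(a, c)), h(h(a, c, a), join(c, c, c, c), h(c, a, a))), h(join(c, c, c, c, c, c), join(a, a, a, a, a, c, h(a, c, a)), join(a, a, a, c, h(a, c, a)))), c, c)) vs join(a, h(join(a, c, c, h(h(h(a, c, c), c, a), a, a), h(join(a, a, a, c, c, h(c, c, c)), h(join(a, c, c, c), join(a, c), join(a, c)), h(h(a, c, a), join(c, c, c, c), h(a, c, a))), h(join(c, c, c, c, c, c), join(a, a, a, a, a, c, h(a, c, a)), join(a, a, a, c, h(c, a, a)))), c, c))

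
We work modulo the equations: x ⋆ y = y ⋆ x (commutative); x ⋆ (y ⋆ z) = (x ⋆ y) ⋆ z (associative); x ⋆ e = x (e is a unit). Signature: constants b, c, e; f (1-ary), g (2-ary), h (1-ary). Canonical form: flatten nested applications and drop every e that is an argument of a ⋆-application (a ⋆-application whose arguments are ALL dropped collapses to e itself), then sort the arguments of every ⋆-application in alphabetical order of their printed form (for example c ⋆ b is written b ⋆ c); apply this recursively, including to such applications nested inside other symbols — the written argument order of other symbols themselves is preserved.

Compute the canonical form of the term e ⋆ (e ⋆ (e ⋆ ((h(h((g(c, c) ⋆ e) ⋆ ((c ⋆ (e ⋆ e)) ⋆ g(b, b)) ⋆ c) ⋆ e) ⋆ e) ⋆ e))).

Answer: h(h(c ⋆ c ⋆ g(b, b) ⋆ g(c, c)))

Derivation:
Flatten:  e ⋆ e ⋆ e ⋆ h(h((g(c, c) ⋆ e) ⋆ ((c ⋆ (e ⋆ e)) ⋆ g(b, b)) ⋆ c) ⋆ e) ⋆ e ⋆ e
Simplify inside:  h(h((g(c, c) ⋆ e) ⋆ ((c ⋆ (e ⋆ e)) ⋆ g(b, b)) ⋆ c) ⋆ e)  →  h(h(c ⋆ c ⋆ g(b, b) ⋆ g(c, c)))
Drop the unit:  drop e (×5)
Order the arguments:  h(h(c ⋆ c ⋆ g(b, b) ⋆ g(c, c)))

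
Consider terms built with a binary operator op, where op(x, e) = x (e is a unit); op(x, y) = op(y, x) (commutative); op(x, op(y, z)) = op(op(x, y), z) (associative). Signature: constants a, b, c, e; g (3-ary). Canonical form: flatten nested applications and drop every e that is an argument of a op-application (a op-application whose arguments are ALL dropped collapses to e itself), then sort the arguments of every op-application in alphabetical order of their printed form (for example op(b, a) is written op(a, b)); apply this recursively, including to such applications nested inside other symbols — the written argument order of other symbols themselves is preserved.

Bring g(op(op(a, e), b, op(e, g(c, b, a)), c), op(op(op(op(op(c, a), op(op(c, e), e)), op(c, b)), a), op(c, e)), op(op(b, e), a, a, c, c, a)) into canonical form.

Work inside:  op(op(op(op(op(c, a), op(op(c, e), e)), op(c, b)), a), op(c, e))
Flatten:  op(c, a, c, e, e, c, b, a, c, e)
Unit:  drop e (×3)
Sort:  op(a, a, b, c, c, c, c)
Rebuild:  g(op(a, b, c, g(c, b, a)), op(a, a, b, c, c, c, c), op(a, a, a, b, c, c))

Answer: g(op(a, b, c, g(c, b, a)), op(a, a, b, c, c, c, c), op(a, a, a, b, c, c))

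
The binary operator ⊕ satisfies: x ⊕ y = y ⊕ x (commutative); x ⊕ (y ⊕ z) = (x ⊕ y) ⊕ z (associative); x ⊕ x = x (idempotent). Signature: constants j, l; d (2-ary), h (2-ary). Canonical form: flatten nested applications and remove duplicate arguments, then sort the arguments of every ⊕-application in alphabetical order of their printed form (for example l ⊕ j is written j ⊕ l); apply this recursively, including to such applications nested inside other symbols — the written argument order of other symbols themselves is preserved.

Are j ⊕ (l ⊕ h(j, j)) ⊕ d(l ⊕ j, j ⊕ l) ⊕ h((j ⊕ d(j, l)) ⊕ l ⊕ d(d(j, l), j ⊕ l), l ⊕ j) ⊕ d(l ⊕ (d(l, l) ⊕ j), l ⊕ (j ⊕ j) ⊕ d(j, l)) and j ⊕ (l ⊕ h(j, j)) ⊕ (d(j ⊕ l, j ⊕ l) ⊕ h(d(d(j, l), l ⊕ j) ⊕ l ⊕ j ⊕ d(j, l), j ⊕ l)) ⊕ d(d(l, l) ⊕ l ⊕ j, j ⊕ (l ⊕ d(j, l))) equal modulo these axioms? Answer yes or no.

Left:  j ⊕ (l ⊕ h(j, j)) ⊕ d(l ⊕ j, j ⊕ l) ⊕ h((j ⊕ d(j, l)) ⊕ l ⊕ d(d(j, l), j ⊕ l), l ⊕ j) ⊕ d(l ⊕ (d(l, l) ⊕ j), l ⊕ (j ⊕ j) ⊕ d(j, l))
  Flatten:  j ⊕ l ⊕ h(j, j) ⊕ d(l ⊕ j, j ⊕ l) ⊕ h((j ⊕ d(j, l)) ⊕ l ⊕ d(d(j, l), j ⊕ l), l ⊕ j) ⊕ d(l ⊕ (d(l, l) ⊕ j), l ⊕ (j ⊕ j) ⊕ d(j, l))
  Simplify inside:  d(l ⊕ j, j ⊕ l)  →  d(j ⊕ l, j ⊕ l)
  Canonicalize subterm:  h((j ⊕ d(j, l)) ⊕ l ⊕ d(d(j, l), j ⊕ l), l ⊕ j)  →  h(d(d(j, l), j ⊕ l) ⊕ d(j, l) ⊕ j ⊕ l, j ⊕ l)
  Inside:  d(l ⊕ (d(l, l) ⊕ j), l ⊕ (j ⊕ j) ⊕ d(j, l))  →  d(d(l, l) ⊕ j ⊕ l, d(j, l) ⊕ j ⊕ l)
  Sort:  d(d(l, l) ⊕ j ⊕ l, d(j, l) ⊕ j ⊕ l) ⊕ d(j ⊕ l, j ⊕ l) ⊕ h(d(d(j, l), j ⊕ l) ⊕ d(j, l) ⊕ j ⊕ l, j ⊕ l) ⊕ h(j, j) ⊕ j ⊕ l
Right:  j ⊕ (l ⊕ h(j, j)) ⊕ (d(j ⊕ l, j ⊕ l) ⊕ h(d(d(j, l), l ⊕ j) ⊕ l ⊕ j ⊕ d(j, l), j ⊕ l)) ⊕ d(d(l, l) ⊕ l ⊕ j, j ⊕ (l ⊕ d(j, l)))
  Un-nest:  j ⊕ l ⊕ h(j, j) ⊕ d(j ⊕ l, j ⊕ l) ⊕ h(d(d(j, l), l ⊕ j) ⊕ l ⊕ j ⊕ d(j, l), j ⊕ l) ⊕ d(d(l, l) ⊕ l ⊕ j, j ⊕ (l ⊕ d(j, l)))
  Simplify inside:  h(d(d(j, l), l ⊕ j) ⊕ l ⊕ j ⊕ d(j, l), j ⊕ l)  →  h(d(d(j, l), j ⊕ l) ⊕ d(j, l) ⊕ j ⊕ l, j ⊕ l)
  Canonicalize subterm:  d(d(l, l) ⊕ l ⊕ j, j ⊕ (l ⊕ d(j, l)))  →  d(d(l, l) ⊕ j ⊕ l, d(j, l) ⊕ j ⊕ l)
  Sort:  d(d(l, l) ⊕ j ⊕ l, d(j, l) ⊕ j ⊕ l) ⊕ d(j ⊕ l, j ⊕ l) ⊕ h(d(d(j, l), j ⊕ l) ⊕ d(j, l) ⊕ j ⊕ l, j ⊕ l) ⊕ h(j, j) ⊕ j ⊕ l

Answer: yes — both canonical forms are d(d(l, l) ⊕ j ⊕ l, d(j, l) ⊕ j ⊕ l) ⊕ d(j ⊕ l, j ⊕ l) ⊕ h(d(d(j, l), j ⊕ l) ⊕ d(j, l) ⊕ j ⊕ l, j ⊕ l) ⊕ h(j, j) ⊕ j ⊕ l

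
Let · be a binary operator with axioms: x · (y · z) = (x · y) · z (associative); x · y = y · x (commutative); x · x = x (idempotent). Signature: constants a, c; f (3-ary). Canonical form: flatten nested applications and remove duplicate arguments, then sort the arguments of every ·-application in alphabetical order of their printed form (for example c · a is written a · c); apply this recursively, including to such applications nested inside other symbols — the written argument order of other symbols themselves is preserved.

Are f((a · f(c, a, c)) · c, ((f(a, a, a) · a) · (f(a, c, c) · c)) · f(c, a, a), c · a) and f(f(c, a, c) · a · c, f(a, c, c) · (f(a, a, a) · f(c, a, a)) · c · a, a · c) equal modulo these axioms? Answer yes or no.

Answer: yes — both canonical forms are f(a · c · f(c, a, c), a · c · f(a, a, a) · f(a, c, c) · f(c, a, a), a · c)

Derivation:
Left:  f((a · f(c, a, c)) · c, ((f(a, a, a) · a) · (f(a, c, c) · c)) · f(c, a, a), c · a)
  Focus inside:  ((f(a, a, a) · a) · (f(a, c, c) · c)) · f(c, a, a)
  Merge nested applications:  f(a, a, a) · a · f(a, c, c) · c · f(c, a, a)
  Sort arguments:  a · c · f(a, a, a) · f(a, c, c) · f(c, a, a)
  Rebuild:  f(a · c · f(c, a, c), a · c · f(a, a, a) · f(a, c, c) · f(c, a, a), a · c)
Right:  f(f(c, a, c) · a · c, f(a, c, c) · (f(a, a, a) · f(c, a, a)) · c · a, a · c)
  Focus inside:  f(a, c, c) · (f(a, a, a) · f(c, a, a)) · c · a
  Merge nested applications:  f(a, c, c) · f(a, a, a) · f(c, a, a) · c · a
  Order the arguments:  a · c · f(a, a, a) · f(a, c, c) · f(c, a, a)
  Rebuild:  f(a · c · f(c, a, c), a · c · f(a, a, a) · f(a, c, c) · f(c, a, a), a · c)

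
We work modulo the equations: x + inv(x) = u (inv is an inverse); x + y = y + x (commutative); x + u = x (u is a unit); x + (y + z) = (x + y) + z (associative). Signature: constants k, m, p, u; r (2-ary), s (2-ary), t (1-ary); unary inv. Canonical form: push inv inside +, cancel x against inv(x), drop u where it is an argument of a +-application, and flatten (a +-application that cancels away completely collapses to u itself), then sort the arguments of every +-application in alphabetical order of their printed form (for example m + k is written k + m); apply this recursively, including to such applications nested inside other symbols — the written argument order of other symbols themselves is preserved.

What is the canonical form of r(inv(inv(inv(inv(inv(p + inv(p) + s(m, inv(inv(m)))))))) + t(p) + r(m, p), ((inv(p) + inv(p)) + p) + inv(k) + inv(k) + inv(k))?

Answer: r(inv(s(m, m)) + r(m, p) + t(p), inv(k) + inv(k) + inv(k) + inv(p))

Derivation:
Focus inside:  inv(inv(inv(inv(inv(p + inv(p) + s(m, inv(inv(m)))))))) + t(p) + r(m, p)
Push inv inside:  distribute inv over + and collapse double inv
Inverses cancel:  p cancels
Combine occurrences:  inv(s(m, m)) + t(p) + r(m, p)
Order the arguments:  inv(s(m, m)) + r(m, p) + t(p)
Put back:  r(inv(s(m, m)) + r(m, p) + t(p), inv(k) + inv(k) + inv(k) + inv(p))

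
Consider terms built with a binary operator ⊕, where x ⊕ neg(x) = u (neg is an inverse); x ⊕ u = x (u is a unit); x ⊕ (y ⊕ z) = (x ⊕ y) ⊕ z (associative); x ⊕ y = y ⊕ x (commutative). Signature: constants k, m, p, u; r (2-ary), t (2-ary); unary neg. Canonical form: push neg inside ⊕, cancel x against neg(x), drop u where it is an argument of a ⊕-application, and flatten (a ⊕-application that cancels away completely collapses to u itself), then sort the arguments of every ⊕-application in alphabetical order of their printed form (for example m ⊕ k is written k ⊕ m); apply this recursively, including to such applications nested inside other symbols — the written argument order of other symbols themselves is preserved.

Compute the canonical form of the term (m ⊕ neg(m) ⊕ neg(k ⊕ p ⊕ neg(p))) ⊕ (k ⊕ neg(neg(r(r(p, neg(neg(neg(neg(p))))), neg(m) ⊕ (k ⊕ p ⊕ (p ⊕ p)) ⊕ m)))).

Answer: r(r(p, p), k ⊕ p ⊕ p ⊕ p)

Derivation:
Push neg inside:  distribute neg over ⊕ and collapse double neg
Cancel inverse pairs:  m cancels; k cancels; p cancels
Collect terms:  r(r(p, p), k ⊕ p ⊕ p ⊕ p)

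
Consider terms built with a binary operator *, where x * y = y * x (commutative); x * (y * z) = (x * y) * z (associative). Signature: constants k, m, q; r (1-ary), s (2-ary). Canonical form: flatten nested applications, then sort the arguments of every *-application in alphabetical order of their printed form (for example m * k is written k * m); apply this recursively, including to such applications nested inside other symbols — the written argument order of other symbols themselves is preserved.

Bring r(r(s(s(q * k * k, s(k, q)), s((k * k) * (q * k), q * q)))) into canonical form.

Answer: r(r(s(s(k * k * q, s(k, q)), s(k * k * k * q, q * q))))

Derivation:
Focus inside:  (k * k) * (q * k)
Flatten:  k * k * q * k
Sort arguments:  k * k * k * q
Rebuild:  r(r(s(s(k * k * q, s(k, q)), s(k * k * k * q, q * q))))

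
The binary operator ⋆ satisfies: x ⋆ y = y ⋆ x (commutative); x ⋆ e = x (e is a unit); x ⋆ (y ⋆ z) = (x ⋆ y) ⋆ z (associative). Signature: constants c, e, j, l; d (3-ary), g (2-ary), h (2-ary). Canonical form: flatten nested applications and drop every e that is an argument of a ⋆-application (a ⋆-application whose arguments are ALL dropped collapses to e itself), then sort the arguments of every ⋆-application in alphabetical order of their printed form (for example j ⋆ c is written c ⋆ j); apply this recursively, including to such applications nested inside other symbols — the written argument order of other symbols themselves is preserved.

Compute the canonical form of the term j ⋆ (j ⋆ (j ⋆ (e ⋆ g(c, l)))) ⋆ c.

Merge nested applications:  j ⋆ j ⋆ j ⋆ e ⋆ g(c, l) ⋆ c
Drop the unit:  drop e
Order the arguments:  c ⋆ g(c, l) ⋆ j ⋆ j ⋆ j

Answer: c ⋆ g(c, l) ⋆ j ⋆ j ⋆ j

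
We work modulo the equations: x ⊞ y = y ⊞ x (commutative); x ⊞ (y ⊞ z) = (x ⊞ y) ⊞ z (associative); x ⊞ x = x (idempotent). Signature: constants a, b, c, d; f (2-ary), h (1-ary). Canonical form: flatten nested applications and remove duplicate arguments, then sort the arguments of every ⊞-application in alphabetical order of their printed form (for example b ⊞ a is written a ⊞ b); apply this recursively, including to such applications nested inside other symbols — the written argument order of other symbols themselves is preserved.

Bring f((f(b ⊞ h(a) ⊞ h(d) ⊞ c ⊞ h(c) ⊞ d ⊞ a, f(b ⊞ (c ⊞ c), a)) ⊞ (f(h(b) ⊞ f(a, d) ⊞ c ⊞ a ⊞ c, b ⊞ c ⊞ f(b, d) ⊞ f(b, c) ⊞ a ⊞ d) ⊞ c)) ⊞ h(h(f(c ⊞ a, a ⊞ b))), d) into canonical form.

Answer: f(c ⊞ f(a ⊞ b ⊞ c ⊞ d ⊞ h(a) ⊞ h(c) ⊞ h(d), f(b ⊞ c, a)) ⊞ f(a ⊞ c ⊞ f(a, d) ⊞ h(b), a ⊞ b ⊞ c ⊞ d ⊞ f(b, c) ⊞ f(b, d)) ⊞ h(h(f(a ⊞ c, a ⊞ b))), d)

Derivation:
Descend into:  (f(b ⊞ h(a) ⊞ h(d) ⊞ c ⊞ h(c) ⊞ d ⊞ a, f(b ⊞ (c ⊞ c), a)) ⊞ (f(h(b) ⊞ f(a, d) ⊞ c ⊞ a ⊞ c, b ⊞ c ⊞ f(b, d) ⊞ f(b, c) ⊞ a ⊞ d) ⊞ c)) ⊞ h(h(f(c ⊞ a, a ⊞ b)))
Flatten:  f(b ⊞ h(a) ⊞ h(d) ⊞ c ⊞ h(c) ⊞ d ⊞ a, f(b ⊞ (c ⊞ c), a)) ⊞ f(h(b) ⊞ f(a, d) ⊞ c ⊞ a ⊞ c, b ⊞ c ⊞ f(b, d) ⊞ f(b, c) ⊞ a ⊞ d) ⊞ c ⊞ h(h(f(c ⊞ a, a ⊞ b)))
Canonicalize subterm:  f(b ⊞ h(a) ⊞ h(d) ⊞ c ⊞ h(c) ⊞ d ⊞ a, f(b ⊞ (c ⊞ c), a))  →  f(a ⊞ b ⊞ c ⊞ d ⊞ h(a) ⊞ h(c) ⊞ h(d), f(b ⊞ c, a))
Inside:  f(h(b) ⊞ f(a, d) ⊞ c ⊞ a ⊞ c, b ⊞ c ⊞ f(b, d) ⊞ f(b, c) ⊞ a ⊞ d)  →  f(a ⊞ c ⊞ f(a, d) ⊞ h(b), a ⊞ b ⊞ c ⊞ d ⊞ f(b, c) ⊞ f(b, d))
Canonicalize subterm:  h(h(f(c ⊞ a, a ⊞ b)))  →  h(h(f(a ⊞ c, a ⊞ b)))
Order the arguments:  c ⊞ f(a ⊞ b ⊞ c ⊞ d ⊞ h(a) ⊞ h(c) ⊞ h(d), f(b ⊞ c, a)) ⊞ f(a ⊞ c ⊞ f(a, d) ⊞ h(b), a ⊞ b ⊞ c ⊞ d ⊞ f(b, c) ⊞ f(b, d)) ⊞ h(h(f(a ⊞ c, a ⊞ b)))
Put back:  f(c ⊞ f(a ⊞ b ⊞ c ⊞ d ⊞ h(a) ⊞ h(c) ⊞ h(d), f(b ⊞ c, a)) ⊞ f(a ⊞ c ⊞ f(a, d) ⊞ h(b), a ⊞ b ⊞ c ⊞ d ⊞ f(b, c) ⊞ f(b, d)) ⊞ h(h(f(a ⊞ c, a ⊞ b))), d)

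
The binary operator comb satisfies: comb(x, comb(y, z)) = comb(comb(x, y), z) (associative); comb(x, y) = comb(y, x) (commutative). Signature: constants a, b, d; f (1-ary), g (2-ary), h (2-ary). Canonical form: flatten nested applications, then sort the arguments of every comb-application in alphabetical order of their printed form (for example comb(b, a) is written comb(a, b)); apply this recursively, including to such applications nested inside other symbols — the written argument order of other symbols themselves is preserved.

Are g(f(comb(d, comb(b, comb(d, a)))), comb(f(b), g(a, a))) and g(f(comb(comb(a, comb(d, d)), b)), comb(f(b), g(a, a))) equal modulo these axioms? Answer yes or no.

Left:  g(f(comb(d, comb(b, comb(d, a)))), comb(f(b), g(a, a)))
  Work inside:  comb(d, comb(b, comb(d, a)))
  Un-nest:  comb(d, b, d, a)
  Order the arguments:  comb(a, b, d, d)
  Put back:  g(f(comb(a, b, d, d)), comb(f(b), g(a, a)))
Right:  g(f(comb(comb(a, comb(d, d)), b)), comb(f(b), g(a, a)))
  Focus inside:  comb(comb(a, comb(d, d)), b)
  Flatten:  comb(a, d, d, b)
  Order the arguments:  comb(a, b, d, d)
  Put back:  g(f(comb(a, b, d, d)), comb(f(b), g(a, a)))

Answer: yes — both canonical forms are g(f(comb(a, b, d, d)), comb(f(b), g(a, a)))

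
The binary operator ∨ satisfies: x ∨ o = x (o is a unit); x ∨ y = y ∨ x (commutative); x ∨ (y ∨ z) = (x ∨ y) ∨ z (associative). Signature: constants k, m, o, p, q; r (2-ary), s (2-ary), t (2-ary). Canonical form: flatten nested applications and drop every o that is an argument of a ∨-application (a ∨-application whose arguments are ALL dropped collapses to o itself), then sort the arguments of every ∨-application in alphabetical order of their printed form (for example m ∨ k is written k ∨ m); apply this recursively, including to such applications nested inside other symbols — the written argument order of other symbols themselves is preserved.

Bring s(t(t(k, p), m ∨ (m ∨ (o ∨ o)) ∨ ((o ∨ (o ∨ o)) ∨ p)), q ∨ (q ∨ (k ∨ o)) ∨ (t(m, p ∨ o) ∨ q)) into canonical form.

Answer: s(t(t(k, p), m ∨ m ∨ p), k ∨ q ∨ q ∨ q ∨ t(m, p))

Derivation:
Descend into:  q ∨ (q ∨ (k ∨ o)) ∨ (t(m, p ∨ o) ∨ q)
Merge nested applications:  q ∨ q ∨ k ∨ o ∨ t(m, p ∨ o) ∨ q
Canonicalize subterm:  t(m, p ∨ o)  →  t(m, p)
Drop the unit:  drop o
Sort:  k ∨ q ∨ q ∨ q ∨ t(m, p)
Reassemble:  s(t(t(k, p), m ∨ m ∨ p), k ∨ q ∨ q ∨ q ∨ t(m, p))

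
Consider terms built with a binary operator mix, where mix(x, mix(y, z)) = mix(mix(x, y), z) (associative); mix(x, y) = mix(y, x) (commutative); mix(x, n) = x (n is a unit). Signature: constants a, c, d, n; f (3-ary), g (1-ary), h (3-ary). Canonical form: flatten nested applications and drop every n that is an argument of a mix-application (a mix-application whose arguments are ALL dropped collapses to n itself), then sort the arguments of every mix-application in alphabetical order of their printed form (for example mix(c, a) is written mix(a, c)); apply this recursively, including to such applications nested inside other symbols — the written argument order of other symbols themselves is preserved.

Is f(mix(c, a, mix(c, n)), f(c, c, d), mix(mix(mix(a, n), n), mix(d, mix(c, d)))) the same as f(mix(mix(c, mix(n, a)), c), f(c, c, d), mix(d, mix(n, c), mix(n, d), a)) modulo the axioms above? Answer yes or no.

Left:  f(mix(c, a, mix(c, n)), f(c, c, d), mix(mix(mix(a, n), n), mix(d, mix(c, d))))
  Focus inside:  mix(mix(mix(a, n), n), mix(d, mix(c, d)))
  Flatten:  mix(a, n, n, d, c, d)
  Units out:  drop n (×2)
  Sort arguments:  mix(a, c, d, d)
  Put back:  f(mix(a, c, c), f(c, c, d), mix(a, c, d, d))
Right:  f(mix(mix(c, mix(n, a)), c), f(c, c, d), mix(d, mix(n, c), mix(n, d), a))
  Descend into:  mix(d, mix(n, c), mix(n, d), a)
  Un-nest:  mix(d, n, c, n, d, a)
  Units out:  drop n (×2)
  Order the arguments:  mix(a, c, d, d)
  Rebuild:  f(mix(a, c, c), f(c, c, d), mix(a, c, d, d))

Answer: yes — both canonical forms are f(mix(a, c, c), f(c, c, d), mix(a, c, d, d))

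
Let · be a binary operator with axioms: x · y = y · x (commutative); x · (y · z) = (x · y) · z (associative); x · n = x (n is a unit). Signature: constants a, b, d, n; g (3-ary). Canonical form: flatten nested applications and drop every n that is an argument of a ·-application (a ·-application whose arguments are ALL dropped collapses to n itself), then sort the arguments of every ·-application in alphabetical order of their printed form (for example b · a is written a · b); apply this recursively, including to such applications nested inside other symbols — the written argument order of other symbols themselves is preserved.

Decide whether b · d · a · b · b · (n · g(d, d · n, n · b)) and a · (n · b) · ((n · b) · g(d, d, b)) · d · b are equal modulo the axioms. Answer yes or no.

Left:  b · d · a · b · b · (n · g(d, d · n, n · b))
  Flatten:  b · d · a · b · b · n · g(d, d · n, n · b)
  Inside:  g(d, d · n, n · b)  →  g(d, d, b)
  Units out:  drop n
  Order the arguments:  a · b · b · b · d · g(d, d, b)
Right:  a · (n · b) · ((n · b) · g(d, d, b)) · d · b
  Merge nested applications:  a · n · b · n · b · g(d, d, b) · d · b
  Drop the unit:  drop n (×2)
  Order the arguments:  a · b · b · b · d · g(d, d, b)

Answer: yes — both canonical forms are a · b · b · b · d · g(d, d, b)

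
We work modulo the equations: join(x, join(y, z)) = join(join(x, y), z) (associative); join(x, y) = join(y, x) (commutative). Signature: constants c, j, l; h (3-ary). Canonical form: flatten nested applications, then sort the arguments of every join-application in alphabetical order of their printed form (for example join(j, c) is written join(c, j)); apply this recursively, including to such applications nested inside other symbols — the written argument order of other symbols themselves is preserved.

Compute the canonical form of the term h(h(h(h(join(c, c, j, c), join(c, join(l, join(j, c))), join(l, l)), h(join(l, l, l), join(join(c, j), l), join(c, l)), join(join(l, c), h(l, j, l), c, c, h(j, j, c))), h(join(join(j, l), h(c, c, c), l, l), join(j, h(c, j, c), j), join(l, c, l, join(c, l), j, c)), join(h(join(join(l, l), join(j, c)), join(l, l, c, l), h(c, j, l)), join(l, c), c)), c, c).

Work inside:  join(h(join(join(l, l), join(j, c)), join(l, l, c, l), h(c, j, l)), join(l, c), c)
Merge nested applications:  join(h(join(join(l, l), join(j, c)), join(l, l, c, l), h(c, j, l)), l, c, c)
Simplify inside:  h(join(join(l, l), join(j, c)), join(l, l, c, l), h(c, j, l))  →  h(join(c, j, l, l), join(c, l, l, l), h(c, j, l))
Sort arguments:  join(c, c, h(join(c, j, l, l), join(c, l, l, l), h(c, j, l)), l)
Put back:  h(h(h(h(join(c, c, c, j), join(c, c, j, l), join(l, l)), h(join(l, l, l), join(c, j, l), join(c, l)), join(c, c, c, h(j, j, c), h(l, j, l), l)), h(join(h(c, c, c), j, l, l, l), join(h(c, j, c), j, j), join(c, c, c, j, l, l, l)), join(c, c, h(join(c, j, l, l), join(c, l, l, l), h(c, j, l)), l)), c, c)

Answer: h(h(h(h(join(c, c, c, j), join(c, c, j, l), join(l, l)), h(join(l, l, l), join(c, j, l), join(c, l)), join(c, c, c, h(j, j, c), h(l, j, l), l)), h(join(h(c, c, c), j, l, l, l), join(h(c, j, c), j, j), join(c, c, c, j, l, l, l)), join(c, c, h(join(c, j, l, l), join(c, l, l, l), h(c, j, l)), l)), c, c)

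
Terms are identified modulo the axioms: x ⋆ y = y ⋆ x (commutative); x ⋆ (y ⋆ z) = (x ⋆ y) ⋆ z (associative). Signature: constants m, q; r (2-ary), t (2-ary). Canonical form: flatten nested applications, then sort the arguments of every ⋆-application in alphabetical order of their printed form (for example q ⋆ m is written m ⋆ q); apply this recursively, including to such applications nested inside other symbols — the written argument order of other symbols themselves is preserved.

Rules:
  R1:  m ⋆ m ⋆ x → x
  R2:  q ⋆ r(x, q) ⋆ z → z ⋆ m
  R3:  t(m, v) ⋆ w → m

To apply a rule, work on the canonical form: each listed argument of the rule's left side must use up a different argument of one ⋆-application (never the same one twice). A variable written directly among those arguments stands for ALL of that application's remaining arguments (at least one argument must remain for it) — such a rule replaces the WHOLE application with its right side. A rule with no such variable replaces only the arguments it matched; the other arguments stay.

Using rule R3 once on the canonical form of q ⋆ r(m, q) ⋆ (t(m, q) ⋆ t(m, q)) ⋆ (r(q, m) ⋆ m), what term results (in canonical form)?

Answer: m

Derivation:
Canonical form:  m ⋆ q ⋆ r(m, q) ⋆ r(q, m) ⋆ t(m, q) ⋆ t(m, q)
Apply R3:  consuming t(m, q);  v := q, w := m ⋆ q ⋆ r(m, q) ⋆ r(q, m) ⋆ t(m, q)
The extension variable absorbs all remaining arguments, so the whole application is rewritten.
Result:  m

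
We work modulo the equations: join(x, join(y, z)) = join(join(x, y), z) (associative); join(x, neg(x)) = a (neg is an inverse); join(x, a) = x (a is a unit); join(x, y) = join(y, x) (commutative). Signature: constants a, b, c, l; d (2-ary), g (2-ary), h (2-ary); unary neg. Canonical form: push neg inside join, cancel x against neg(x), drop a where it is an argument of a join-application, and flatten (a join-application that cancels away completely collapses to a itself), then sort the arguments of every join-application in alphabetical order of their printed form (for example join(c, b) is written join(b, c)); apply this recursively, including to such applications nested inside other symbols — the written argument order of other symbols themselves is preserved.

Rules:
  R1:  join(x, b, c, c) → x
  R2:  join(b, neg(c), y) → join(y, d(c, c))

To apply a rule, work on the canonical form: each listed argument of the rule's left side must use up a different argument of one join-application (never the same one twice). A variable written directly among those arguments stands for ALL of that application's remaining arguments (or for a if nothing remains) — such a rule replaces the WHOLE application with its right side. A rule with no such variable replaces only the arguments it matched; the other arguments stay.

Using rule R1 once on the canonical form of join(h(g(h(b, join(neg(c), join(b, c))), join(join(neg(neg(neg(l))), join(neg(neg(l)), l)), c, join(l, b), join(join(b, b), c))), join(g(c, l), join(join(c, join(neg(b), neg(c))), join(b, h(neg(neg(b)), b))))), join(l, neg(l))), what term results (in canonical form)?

Canonical form:  h(g(h(b, b), join(b, b, b, c, c, l, l)), join(g(c, l), h(b, b)))
R1 matches:  uses b, c, c;  x := join(b, b, l, l)
Every leftover argument binds to the variable; the entire application is replaced.
Result:  h(g(h(b, b), join(b, b, l, l)), join(g(c, l), h(b, b)))

Answer: h(g(h(b, b), join(b, b, l, l)), join(g(c, l), h(b, b)))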